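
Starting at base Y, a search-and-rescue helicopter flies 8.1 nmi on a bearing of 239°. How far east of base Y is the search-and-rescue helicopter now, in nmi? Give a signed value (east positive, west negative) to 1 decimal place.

-6.9 nmi

Leg 1 (239°, 8.1 nmi): east 8.1 sin 239° = -6.94, north 8.1 cos 239° = -4.17
Net east component: -6.94 nmi.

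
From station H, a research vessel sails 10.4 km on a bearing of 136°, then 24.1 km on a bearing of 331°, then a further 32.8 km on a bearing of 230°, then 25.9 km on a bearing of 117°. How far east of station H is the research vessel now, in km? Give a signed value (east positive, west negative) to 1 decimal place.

Leg 1 (136°, 10.4 km): east 10.4 sin 136° = 7.22, north 10.4 cos 136° = -7.48
Leg 2 (331°, 24.1 km): east 24.1 sin 331° = -11.68, north 24.1 cos 331° = 21.08
Leg 3 (230°, 32.8 km): east 32.8 sin 230° = -25.13, north 32.8 cos 230° = -21.08
Leg 4 (117°, 25.9 km): east 25.9 sin 117° = 23.08, north 25.9 cos 117° = -11.76
Net east component: -6.51 km.

-6.5 km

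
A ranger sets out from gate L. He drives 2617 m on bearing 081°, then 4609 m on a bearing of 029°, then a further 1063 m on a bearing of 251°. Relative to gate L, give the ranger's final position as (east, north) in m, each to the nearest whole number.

Leg 1 (081°, 2617 m): east 2617 sin 81° = 2584.78, north 2617 cos 81° = 409.39
Leg 2 (029°, 4609 m): east 4609 sin 29° = 2234.49, north 4609 cos 29° = 4031.12
Leg 3 (251°, 1063 m): east 1063 sin 251° = -1005.09, north 1063 cos 251° = -346.08
Summing: 3814.18 m east, 4094.43 m north → (3814, 4094).

(3814, 4094)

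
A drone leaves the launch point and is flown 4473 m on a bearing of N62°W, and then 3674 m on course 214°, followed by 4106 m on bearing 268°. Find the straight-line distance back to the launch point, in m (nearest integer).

Leg 1 (N62°W, 4473 m): east 4473 sin 298° = -3949.42, north 4473 cos 298° = 2099.95
Leg 2 (214°, 3674 m): east 3674 sin 214° = -2054.47, north 3674 cos 214° = -3045.88
Leg 3 (268°, 4106 m): east 4106 sin 268° = -4103.50, north 4106 cos 268° = -143.30
Net: -10107.40 east, -1089.24 north. Distance = √((-10107.40)² + (-1089.24)²) = 10165.920 m.

10166 m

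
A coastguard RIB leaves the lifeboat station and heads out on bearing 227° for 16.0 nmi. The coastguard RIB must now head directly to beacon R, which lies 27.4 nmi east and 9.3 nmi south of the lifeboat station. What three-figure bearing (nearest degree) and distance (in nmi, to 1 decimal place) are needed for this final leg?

088°, 39.1 nmi

Leg 1 (227°, 16.0 nmi): east 16.0 sin 227° = -11.70, north 16.0 cos 227° = -10.91
Current position: (-11.70, -10.91). Target: (27.4, -9.3). Remaining: Δeast = 39.10, Δnorth = 1.61.
Bearing = atan2(39.10, 1.61) mod 360° = 87.64°; distance = √((39.10)² + (1.61)²) = 39.135 nmi.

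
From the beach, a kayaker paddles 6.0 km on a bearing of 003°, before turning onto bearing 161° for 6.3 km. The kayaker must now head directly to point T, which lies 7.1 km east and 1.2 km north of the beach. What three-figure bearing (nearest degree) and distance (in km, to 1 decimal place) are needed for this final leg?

Leg 1 (003°, 6.0 km): east 6.0 sin 3° = 0.31, north 6.0 cos 3° = 5.99
Leg 2 (161°, 6.3 km): east 6.3 sin 161° = 2.05, north 6.3 cos 161° = -5.96
Current position: (2.37, 0.04). Target: (7.1, 1.2). Remaining: Δeast = 4.73, Δnorth = 1.16.
Bearing = atan2(4.73, 1.16) mod 360° = 76.18°; distance = √((4.73)² + (1.16)²) = 4.876 km.

076°, 4.9 km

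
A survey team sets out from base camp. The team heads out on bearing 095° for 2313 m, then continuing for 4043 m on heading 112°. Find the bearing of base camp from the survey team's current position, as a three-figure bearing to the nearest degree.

286°

Leg 1 (095°, 2313 m): east 2313 sin 95° = 2304.20, north 2313 cos 95° = -201.59
Leg 2 (112°, 4043 m): east 4043 sin 112° = 3748.60, north 4043 cos 112° = -1514.53
Net displacement: 6052.80 east, -1716.13 north. Direction back to start is (-6052.80, 1716.13): bearing = atan2(-6052.80, 1716.13) mod 360° = 285.83° ≈ 286°.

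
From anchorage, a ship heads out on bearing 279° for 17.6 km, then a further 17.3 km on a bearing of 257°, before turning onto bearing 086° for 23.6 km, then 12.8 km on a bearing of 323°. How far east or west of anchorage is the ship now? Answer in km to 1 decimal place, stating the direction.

18.4 km west

Leg 1 (279°, 17.6 km): east 17.6 sin 279° = -17.38, north 17.6 cos 279° = 2.75
Leg 2 (257°, 17.3 km): east 17.3 sin 257° = -16.86, north 17.3 cos 257° = -3.89
Leg 3 (086°, 23.6 km): east 23.6 sin 86° = 23.54, north 23.6 cos 86° = 1.65
Leg 4 (323°, 12.8 km): east 12.8 sin 323° = -7.70, north 12.8 cos 323° = 10.22
Net east component: -18.40 km.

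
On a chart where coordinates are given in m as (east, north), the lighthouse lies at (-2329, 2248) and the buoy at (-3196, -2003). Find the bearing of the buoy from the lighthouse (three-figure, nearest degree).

192°

Δeast = -3196 − -2329 = -867.00; Δnorth = -2003 − 2248 = -4251.00.
Bearing = atan2(Δeast, Δnorth) mod 360° = 191.53° ≈ 192°.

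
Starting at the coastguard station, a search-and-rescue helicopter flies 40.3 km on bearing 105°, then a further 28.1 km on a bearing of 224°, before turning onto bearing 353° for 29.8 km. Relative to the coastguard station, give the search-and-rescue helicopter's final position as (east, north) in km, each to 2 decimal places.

Leg 1 (105°, 40.3 km): east 40.3 sin 105° = 38.93, north 40.3 cos 105° = -10.43
Leg 2 (224°, 28.1 km): east 28.1 sin 224° = -19.52, north 28.1 cos 224° = -20.21
Leg 3 (353°, 29.8 km): east 29.8 sin 353° = -3.63, north 29.8 cos 353° = 29.58
Summing: 15.78 km east, -1.07 km north → (15.78, -1.07).

(15.78, -1.07)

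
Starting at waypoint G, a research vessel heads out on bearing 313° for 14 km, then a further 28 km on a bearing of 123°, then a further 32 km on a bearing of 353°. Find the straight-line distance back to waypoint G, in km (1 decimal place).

27.7 km

Leg 1 (313°, 14 km): east 14 sin 313° = -10.24, north 14 cos 313° = 9.55
Leg 2 (123°, 28 km): east 28 sin 123° = 23.48, north 28 cos 123° = -15.25
Leg 3 (353°, 32 km): east 32 sin 353° = -3.90, north 32 cos 353° = 31.76
Net: 9.34 east, 26.06 north. Distance = √((9.34)² + (26.06)²) = 27.684 km.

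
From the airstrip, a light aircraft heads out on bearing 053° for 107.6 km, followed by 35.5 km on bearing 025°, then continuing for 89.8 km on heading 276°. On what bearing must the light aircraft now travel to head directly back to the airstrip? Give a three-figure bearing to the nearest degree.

Leg 1 (053°, 107.6 km): east 107.6 sin 53° = 85.93, north 107.6 cos 53° = 64.76
Leg 2 (025°, 35.5 km): east 35.5 sin 25° = 15.00, north 35.5 cos 25° = 32.17
Leg 3 (276°, 89.8 km): east 89.8 sin 276° = -89.31, north 89.8 cos 276° = 9.39
Net displacement: 11.63 east, 106.32 north. Direction back to start is (-11.63, -106.32): bearing = atan2(-11.63, -106.32) mod 360° = 186.24° ≈ 186°.

186°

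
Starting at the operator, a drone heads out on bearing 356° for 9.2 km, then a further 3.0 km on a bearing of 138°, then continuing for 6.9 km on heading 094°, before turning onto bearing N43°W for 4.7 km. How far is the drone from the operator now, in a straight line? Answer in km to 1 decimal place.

Leg 1 (356°, 9.2 km): east 9.2 sin 356° = -0.64, north 9.2 cos 356° = 9.18
Leg 2 (138°, 3.0 km): east 3.0 sin 138° = 2.01, north 3.0 cos 138° = -2.23
Leg 3 (094°, 6.9 km): east 6.9 sin 94° = 6.88, north 6.9 cos 94° = -0.48
Leg 4 (N43°W, 4.7 km): east 4.7 sin 317° = -3.21, north 4.7 cos 317° = 3.44
Net: 5.04 east, 9.90 north. Distance = √((5.04)² + (9.90)²) = 11.114 km.

11.1 km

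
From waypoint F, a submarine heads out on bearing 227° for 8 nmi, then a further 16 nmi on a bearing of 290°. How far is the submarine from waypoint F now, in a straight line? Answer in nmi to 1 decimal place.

Leg 1 (227°, 8 nmi): east 8 sin 227° = -5.85, north 8 cos 227° = -5.46
Leg 2 (290°, 16 nmi): east 16 sin 290° = -15.04, north 16 cos 290° = 5.47
Net: -20.89 east, 0.02 north. Distance = √((-20.89)² + (0.02)²) = 20.886 nmi.

20.9 nmi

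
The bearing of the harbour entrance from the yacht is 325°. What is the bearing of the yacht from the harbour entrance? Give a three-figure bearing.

Back-bearing = 325° − 180° = 145°.

145°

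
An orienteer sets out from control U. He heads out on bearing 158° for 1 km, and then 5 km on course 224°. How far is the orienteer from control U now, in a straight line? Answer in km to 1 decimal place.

5.5 km

Leg 1 (158°, 1 km): east 1 sin 158° = 0.37, north 1 cos 158° = -0.93
Leg 2 (224°, 5 km): east 5 sin 224° = -3.47, north 5 cos 224° = -3.60
Net: -3.10 east, -4.52 north. Distance = √((-3.10)² + (-4.52)²) = 5.483 km.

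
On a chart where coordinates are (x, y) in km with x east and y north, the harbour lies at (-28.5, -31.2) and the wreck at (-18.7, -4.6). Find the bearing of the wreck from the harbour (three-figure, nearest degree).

Δeast = -18.7 − -28.5 = 9.80; Δnorth = -4.6 − -31.2 = 26.60.
Bearing = atan2(Δeast, Δnorth) mod 360° = 20.22° ≈ 020°.

020°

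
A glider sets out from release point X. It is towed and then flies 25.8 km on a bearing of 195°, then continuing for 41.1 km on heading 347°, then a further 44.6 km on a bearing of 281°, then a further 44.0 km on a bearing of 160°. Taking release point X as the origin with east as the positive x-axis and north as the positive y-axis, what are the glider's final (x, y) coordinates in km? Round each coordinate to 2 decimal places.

(-44.65, -17.71)

Leg 1 (195°, 25.8 km): east 25.8 sin 195° = -6.68, north 25.8 cos 195° = -24.92
Leg 2 (347°, 41.1 km): east 41.1 sin 347° = -9.25, north 41.1 cos 347° = 40.05
Leg 3 (281°, 44.6 km): east 44.6 sin 281° = -43.78, north 44.6 cos 281° = 8.51
Leg 4 (160°, 44.0 km): east 44.0 sin 160° = 15.05, north 44.0 cos 160° = -41.35
Summing: -44.65 km east, -17.71 km north → (-44.65, -17.71).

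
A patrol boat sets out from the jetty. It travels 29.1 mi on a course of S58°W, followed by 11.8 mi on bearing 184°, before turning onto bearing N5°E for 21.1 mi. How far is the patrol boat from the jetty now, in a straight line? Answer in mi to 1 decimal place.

Leg 1 (S58°W, 29.1 mi): east 29.1 sin 238° = -24.68, north 29.1 cos 238° = -15.42
Leg 2 (184°, 11.8 mi): east 11.8 sin 184° = -0.82, north 11.8 cos 184° = -11.77
Leg 3 (N5°E, 21.1 mi): east 21.1 sin 5° = 1.84, north 21.1 cos 5° = 21.02
Net: -23.66 east, -6.17 north. Distance = √((-23.66)² + (-6.17)²) = 24.454 mi.

24.5 mi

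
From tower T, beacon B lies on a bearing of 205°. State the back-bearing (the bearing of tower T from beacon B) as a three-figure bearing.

025°

Back-bearing = 205° − 180° = 025°.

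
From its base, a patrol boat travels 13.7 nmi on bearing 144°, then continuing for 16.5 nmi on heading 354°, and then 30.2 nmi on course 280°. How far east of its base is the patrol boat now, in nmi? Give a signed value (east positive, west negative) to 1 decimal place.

Leg 1 (144°, 13.7 nmi): east 13.7 sin 144° = 8.05, north 13.7 cos 144° = -11.08
Leg 2 (354°, 16.5 nmi): east 16.5 sin 354° = -1.72, north 16.5 cos 354° = 16.41
Leg 3 (280°, 30.2 nmi): east 30.2 sin 280° = -29.74, north 30.2 cos 280° = 5.24
Net east component: -23.41 nmi.

-23.4 nmi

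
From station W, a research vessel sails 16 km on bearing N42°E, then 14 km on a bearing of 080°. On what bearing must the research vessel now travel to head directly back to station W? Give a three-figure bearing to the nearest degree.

240°

Leg 1 (N42°E, 16 km): east 16 sin 42° = 10.71, north 16 cos 42° = 11.89
Leg 2 (080°, 14 km): east 14 sin 80° = 13.79, north 14 cos 80° = 2.43
Net displacement: 24.49 east, 14.32 north. Direction back to start is (-24.49, -14.32): bearing = atan2(-24.49, -14.32) mod 360° = 239.68° ≈ 240°.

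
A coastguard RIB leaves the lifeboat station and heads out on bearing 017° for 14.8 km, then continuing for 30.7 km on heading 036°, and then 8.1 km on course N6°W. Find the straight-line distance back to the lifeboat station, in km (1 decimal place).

51.7 km

Leg 1 (017°, 14.8 km): east 14.8 sin 17° = 4.33, north 14.8 cos 17° = 14.15
Leg 2 (036°, 30.7 km): east 30.7 sin 36° = 18.05, north 30.7 cos 36° = 24.84
Leg 3 (N6°W, 8.1 km): east 8.1 sin 354° = -0.85, north 8.1 cos 354° = 8.06
Net: 21.53 east, 47.05 north. Distance = √((21.53)² + (47.05)²) = 51.736 km.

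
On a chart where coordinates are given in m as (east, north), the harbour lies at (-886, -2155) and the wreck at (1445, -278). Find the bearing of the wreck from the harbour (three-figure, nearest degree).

Δeast = 1445 − -886 = 2331.00; Δnorth = -278 − -2155 = 1877.00.
Bearing = atan2(Δeast, Δnorth) mod 360° = 51.16° ≈ 051°.

051°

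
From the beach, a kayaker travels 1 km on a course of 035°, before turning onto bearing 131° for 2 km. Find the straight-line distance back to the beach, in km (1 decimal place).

2.1 km

Leg 1 (035°, 1 km): east 1 sin 35° = 0.57, north 1 cos 35° = 0.82
Leg 2 (131°, 2 km): east 2 sin 131° = 1.51, north 2 cos 131° = -1.31
Net: 2.08 east, -0.49 north. Distance = √((2.08)² + (-0.49)²) = 2.141 km.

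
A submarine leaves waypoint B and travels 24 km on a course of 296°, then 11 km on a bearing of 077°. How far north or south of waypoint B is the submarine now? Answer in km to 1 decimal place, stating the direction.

Leg 1 (296°, 24 km): east 24 sin 296° = -21.57, north 24 cos 296° = 10.52
Leg 2 (077°, 11 km): east 11 sin 77° = 10.72, north 11 cos 77° = 2.47
Net north component: 13.00 km.

13.0 km north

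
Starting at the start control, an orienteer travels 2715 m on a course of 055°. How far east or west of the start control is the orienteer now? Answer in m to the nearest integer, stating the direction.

Leg 1 (055°, 2715 m): east 2715 sin 55° = 2224.00, north 2715 cos 55° = 1557.26
Net east component: 2224.00 m.

2224 m east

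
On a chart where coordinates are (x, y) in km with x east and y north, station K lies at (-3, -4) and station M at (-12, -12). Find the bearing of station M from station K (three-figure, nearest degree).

228°

Δeast = -12 − -3 = -9.00; Δnorth = -12 − -4 = -8.00.
Bearing = atan2(Δeast, Δnorth) mod 360° = 228.37° ≈ 228°.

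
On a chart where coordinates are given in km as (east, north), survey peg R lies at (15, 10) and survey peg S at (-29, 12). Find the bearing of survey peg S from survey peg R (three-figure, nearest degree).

Δeast = -29 − 15 = -44.00; Δnorth = 12 − 10 = 2.00.
Bearing = atan2(Δeast, Δnorth) mod 360° = 272.60° ≈ 273°.

273°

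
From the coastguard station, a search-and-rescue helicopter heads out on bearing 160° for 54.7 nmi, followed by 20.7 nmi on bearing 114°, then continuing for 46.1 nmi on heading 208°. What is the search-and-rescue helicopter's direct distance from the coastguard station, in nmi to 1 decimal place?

101.8 nmi

Leg 1 (160°, 54.7 nmi): east 54.7 sin 160° = 18.71, north 54.7 cos 160° = -51.40
Leg 2 (114°, 20.7 nmi): east 20.7 sin 114° = 18.91, north 20.7 cos 114° = -8.42
Leg 3 (208°, 46.1 nmi): east 46.1 sin 208° = -21.64, north 46.1 cos 208° = -40.70
Net: 15.98 east, -100.52 north. Distance = √((15.98)² + (-100.52)²) = 101.786 nmi.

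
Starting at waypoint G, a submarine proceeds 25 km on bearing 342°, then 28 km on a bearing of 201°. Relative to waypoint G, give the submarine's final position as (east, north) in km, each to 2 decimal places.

(-17.76, -2.36)

Leg 1 (342°, 25 km): east 25 sin 342° = -7.73, north 25 cos 342° = 23.78
Leg 2 (201°, 28 km): east 28 sin 201° = -10.03, north 28 cos 201° = -26.14
Summing: -17.76 km east, -2.36 km north → (-17.76, -2.36).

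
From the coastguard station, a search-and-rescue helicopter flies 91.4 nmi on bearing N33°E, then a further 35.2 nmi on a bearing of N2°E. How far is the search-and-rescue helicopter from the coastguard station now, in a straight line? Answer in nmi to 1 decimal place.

122.9 nmi

Leg 1 (N33°E, 91.4 nmi): east 91.4 sin 33° = 49.78, north 91.4 cos 33° = 76.65
Leg 2 (N2°E, 35.2 nmi): east 35.2 sin 2° = 1.23, north 35.2 cos 2° = 35.18
Net: 51.01 east, 111.83 north. Distance = √((51.01)² + (111.83)²) = 122.917 nmi.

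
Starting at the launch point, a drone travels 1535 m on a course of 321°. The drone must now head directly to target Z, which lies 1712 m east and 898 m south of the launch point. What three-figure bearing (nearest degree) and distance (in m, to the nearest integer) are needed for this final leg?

128°, 3398 m

Leg 1 (321°, 1535 m): east 1535 sin 321° = -966.01, north 1535 cos 321° = 1192.92
Current position: (-966.01, 1192.92). Target: (1712, -898). Remaining: Δeast = 2678.01, Δnorth = -2090.92.
Bearing = atan2(2678.01, -2090.92) mod 360° = 127.98°; distance = √((2678.01)² + (-2090.92)²) = 3397.597 m.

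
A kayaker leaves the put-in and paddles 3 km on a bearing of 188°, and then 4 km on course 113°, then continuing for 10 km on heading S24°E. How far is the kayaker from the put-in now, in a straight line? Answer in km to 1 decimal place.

Leg 1 (188°, 3 km): east 3 sin 188° = -0.42, north 3 cos 188° = -2.97
Leg 2 (113°, 4 km): east 4 sin 113° = 3.68, north 4 cos 113° = -1.56
Leg 3 (S24°E, 10 km): east 10 sin 156° = 4.07, north 10 cos 156° = -9.14
Net: 7.33 east, -13.67 north. Distance = √((7.33)² + (-13.67)²) = 15.511 km.

15.5 km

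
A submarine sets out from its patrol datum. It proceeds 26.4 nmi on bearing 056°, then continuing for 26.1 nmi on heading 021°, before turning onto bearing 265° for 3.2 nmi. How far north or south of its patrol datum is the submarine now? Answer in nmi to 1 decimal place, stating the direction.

38.9 nmi north

Leg 1 (056°, 26.4 nmi): east 26.4 sin 56° = 21.89, north 26.4 cos 56° = 14.76
Leg 2 (021°, 26.1 nmi): east 26.1 sin 21° = 9.35, north 26.1 cos 21° = 24.37
Leg 3 (265°, 3.2 nmi): east 3.2 sin 265° = -3.19, north 3.2 cos 265° = -0.28
Net north component: 38.85 nmi.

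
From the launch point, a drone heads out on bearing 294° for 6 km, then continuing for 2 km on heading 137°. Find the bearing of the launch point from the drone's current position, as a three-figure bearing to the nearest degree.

Leg 1 (294°, 6 km): east 6 sin 294° = -5.48, north 6 cos 294° = 2.44
Leg 2 (137°, 2 km): east 2 sin 137° = 1.36, north 2 cos 137° = -1.46
Net displacement: -4.12 east, 0.98 north. Direction back to start is (4.12, -0.98): bearing = atan2(4.12, -0.98) mod 360° = 103.36° ≈ 103°.

103°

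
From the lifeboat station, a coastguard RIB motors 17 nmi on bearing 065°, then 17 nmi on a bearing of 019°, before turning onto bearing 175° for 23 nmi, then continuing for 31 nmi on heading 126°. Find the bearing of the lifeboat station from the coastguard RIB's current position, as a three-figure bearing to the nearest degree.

Leg 1 (065°, 17 nmi): east 17 sin 65° = 15.41, north 17 cos 65° = 7.18
Leg 2 (019°, 17 nmi): east 17 sin 19° = 5.53, north 17 cos 19° = 16.07
Leg 3 (175°, 23 nmi): east 23 sin 175° = 2.00, north 23 cos 175° = -22.91
Leg 4 (126°, 31 nmi): east 31 sin 126° = 25.08, north 31 cos 126° = -18.22
Net displacement: 48.03 east, -17.88 north. Direction back to start is (-48.03, 17.88): bearing = atan2(-48.03, 17.88) mod 360° = 290.42° ≈ 290°.

290°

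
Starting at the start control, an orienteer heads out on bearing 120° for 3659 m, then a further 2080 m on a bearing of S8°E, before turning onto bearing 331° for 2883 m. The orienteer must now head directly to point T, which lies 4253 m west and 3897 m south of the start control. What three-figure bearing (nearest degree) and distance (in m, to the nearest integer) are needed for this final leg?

Leg 1 (120°, 3659 m): east 3659 sin 120° = 3168.79, north 3659 cos 120° = -1829.50
Leg 2 (S8°E, 2080 m): east 2080 sin 172° = 289.48, north 2080 cos 172° = -2059.76
Leg 3 (331°, 2883 m): east 2883 sin 331° = -1397.71, north 2883 cos 331° = 2521.53
Current position: (2060.56, -1367.73). Target: (-4253, -3897). Remaining: Δeast = -6313.56, Δnorth = -2529.27.
Bearing = atan2(-6313.56, -2529.27) mod 360° = 248.17°; distance = √((-6313.56)² + (-2529.27)²) = 6801.343 m.

248°, 6801 m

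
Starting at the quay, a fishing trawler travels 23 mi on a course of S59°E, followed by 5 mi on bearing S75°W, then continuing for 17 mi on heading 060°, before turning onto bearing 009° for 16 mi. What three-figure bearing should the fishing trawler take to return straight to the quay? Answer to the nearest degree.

Leg 1 (S59°E, 23 mi): east 23 sin 121° = 19.71, north 23 cos 121° = -11.85
Leg 2 (S75°W, 5 mi): east 5 sin 255° = -4.83, north 5 cos 255° = -1.29
Leg 3 (060°, 17 mi): east 17 sin 60° = 14.72, north 17 cos 60° = 8.50
Leg 4 (009°, 16 mi): east 16 sin 9° = 2.50, north 16 cos 9° = 15.80
Net displacement: 32.11 east, 11.16 north. Direction back to start is (-32.11, -11.16): bearing = atan2(-32.11, -11.16) mod 360° = 250.83° ≈ 251°.

251°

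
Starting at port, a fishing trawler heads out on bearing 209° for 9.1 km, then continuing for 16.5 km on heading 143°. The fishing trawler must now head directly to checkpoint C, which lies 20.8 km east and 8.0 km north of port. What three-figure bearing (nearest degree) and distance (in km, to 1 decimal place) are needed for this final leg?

Leg 1 (209°, 9.1 km): east 9.1 sin 209° = -4.41, north 9.1 cos 209° = -7.96
Leg 2 (143°, 16.5 km): east 16.5 sin 143° = 9.93, north 16.5 cos 143° = -13.18
Current position: (5.52, -21.14). Target: (20.8, 8.0). Remaining: Δeast = 15.28, Δnorth = 29.14.
Bearing = atan2(15.28, 29.14) mod 360° = 27.68°; distance = √((15.28)² + (29.14)²) = 32.901 km.

028°, 32.9 km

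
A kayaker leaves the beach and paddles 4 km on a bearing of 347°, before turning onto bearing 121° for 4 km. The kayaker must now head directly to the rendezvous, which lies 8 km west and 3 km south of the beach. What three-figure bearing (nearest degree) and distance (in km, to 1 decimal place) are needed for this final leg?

Leg 1 (347°, 4 km): east 4 sin 347° = -0.90, north 4 cos 347° = 3.90
Leg 2 (121°, 4 km): east 4 sin 121° = 3.43, north 4 cos 121° = -2.06
Current position: (2.53, 1.84). Target: (-8, -3). Remaining: Δeast = -10.53, Δnorth = -4.84.
Bearing = atan2(-10.53, -4.84) mod 360° = 245.32°; distance = √((-10.53)² + (-4.84)²) = 11.587 km.

245°, 11.6 km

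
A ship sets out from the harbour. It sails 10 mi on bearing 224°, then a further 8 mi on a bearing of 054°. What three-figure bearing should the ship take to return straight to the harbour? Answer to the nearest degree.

Leg 1 (224°, 10 mi): east 10 sin 224° = -6.95, north 10 cos 224° = -7.19
Leg 2 (054°, 8 mi): east 8 sin 54° = 6.47, north 8 cos 54° = 4.70
Net displacement: -0.47 east, -2.49 north. Direction back to start is (0.47, 2.49): bearing = atan2(0.47, 2.49) mod 360° = 10.78° ≈ 011°.

011°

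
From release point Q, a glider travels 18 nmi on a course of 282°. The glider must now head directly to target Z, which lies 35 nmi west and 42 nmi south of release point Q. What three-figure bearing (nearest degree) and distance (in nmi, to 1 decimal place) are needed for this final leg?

201°, 48.9 nmi

Leg 1 (282°, 18 nmi): east 18 sin 282° = -17.61, north 18 cos 282° = 3.74
Current position: (-17.61, 3.74). Target: (-35, -42). Remaining: Δeast = -17.39, Δnorth = -45.74.
Bearing = atan2(-17.39, -45.74) mod 360° = 200.82°; distance = √((-17.39)² + (-45.74)²) = 48.938 nmi.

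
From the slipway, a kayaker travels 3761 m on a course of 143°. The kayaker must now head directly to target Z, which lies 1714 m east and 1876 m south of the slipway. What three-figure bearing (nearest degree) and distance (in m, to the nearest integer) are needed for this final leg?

334°, 1254 m

Leg 1 (143°, 3761 m): east 3761 sin 143° = 2263.43, north 3761 cos 143° = -3003.67
Current position: (2263.43, -3003.67). Target: (1714, -1876). Remaining: Δeast = -549.43, Δnorth = 1127.67.
Bearing = atan2(-549.43, 1127.67) mod 360° = 334.02°; distance = √((-549.43)² + (1127.67)²) = 1254.394 m.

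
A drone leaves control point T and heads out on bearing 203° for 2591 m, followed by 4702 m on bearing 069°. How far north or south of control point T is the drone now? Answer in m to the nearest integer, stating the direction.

Leg 1 (203°, 2591 m): east 2591 sin 203° = -1012.38, north 2591 cos 203° = -2385.03
Leg 2 (069°, 4702 m): east 4702 sin 69° = 4389.70, north 4702 cos 69° = 1685.05
Net north component: -699.98 m.

700 m south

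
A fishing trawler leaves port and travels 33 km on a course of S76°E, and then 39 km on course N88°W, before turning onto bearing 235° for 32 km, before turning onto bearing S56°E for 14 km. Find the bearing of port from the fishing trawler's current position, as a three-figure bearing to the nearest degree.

033°

Leg 1 (S76°E, 33 km): east 33 sin 104° = 32.02, north 33 cos 104° = -7.98
Leg 2 (N88°W, 39 km): east 39 sin 272° = -38.98, north 39 cos 272° = 1.36
Leg 3 (235°, 32 km): east 32 sin 235° = -26.21, north 32 cos 235° = -18.35
Leg 4 (S56°E, 14 km): east 14 sin 124° = 11.61, north 14 cos 124° = -7.83
Net displacement: -21.56 east, -32.81 north. Direction back to start is (21.56, 32.81): bearing = atan2(21.56, 32.81) mod 360° = 33.32° ≈ 033°.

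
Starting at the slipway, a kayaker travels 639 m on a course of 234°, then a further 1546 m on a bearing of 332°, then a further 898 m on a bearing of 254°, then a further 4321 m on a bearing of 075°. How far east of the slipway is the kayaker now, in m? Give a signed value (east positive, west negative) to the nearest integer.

2068 m

Leg 1 (234°, 639 m): east 639 sin 234° = -516.96, north 639 cos 234° = -375.59
Leg 2 (332°, 1546 m): east 1546 sin 332° = -725.80, north 1546 cos 332° = 1365.04
Leg 3 (254°, 898 m): east 898 sin 254° = -863.21, north 898 cos 254° = -247.52
Leg 4 (075°, 4321 m): east 4321 sin 75° = 4173.77, north 4321 cos 75° = 1118.36
Net east component: 2067.79 m.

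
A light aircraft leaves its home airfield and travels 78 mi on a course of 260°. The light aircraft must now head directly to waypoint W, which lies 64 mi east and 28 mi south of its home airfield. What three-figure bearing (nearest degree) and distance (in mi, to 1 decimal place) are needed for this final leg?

096°, 141.6 mi

Leg 1 (260°, 78 mi): east 78 sin 260° = -76.82, north 78 cos 260° = -13.54
Current position: (-76.82, -13.54). Target: (64, -28). Remaining: Δeast = 140.82, Δnorth = -14.46.
Bearing = atan2(140.82, -14.46) mod 360° = 95.86°; distance = √((140.82)² + (-14.46)²) = 141.555 mi.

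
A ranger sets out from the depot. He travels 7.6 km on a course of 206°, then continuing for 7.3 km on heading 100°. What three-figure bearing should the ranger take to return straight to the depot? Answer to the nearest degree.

Leg 1 (206°, 7.6 km): east 7.6 sin 206° = -3.33, north 7.6 cos 206° = -6.83
Leg 2 (100°, 7.3 km): east 7.3 sin 100° = 7.19, north 7.3 cos 100° = -1.27
Net displacement: 3.86 east, -8.10 north. Direction back to start is (-3.86, 8.10): bearing = atan2(-3.86, 8.10) mod 360° = 334.53° ≈ 335°.

335°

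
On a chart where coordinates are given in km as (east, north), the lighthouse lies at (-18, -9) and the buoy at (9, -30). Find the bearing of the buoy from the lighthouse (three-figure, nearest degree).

128°

Δeast = 9 − -18 = 27.00; Δnorth = -30 − -9 = -21.00.
Bearing = atan2(Δeast, Δnorth) mod 360° = 127.87° ≈ 128°.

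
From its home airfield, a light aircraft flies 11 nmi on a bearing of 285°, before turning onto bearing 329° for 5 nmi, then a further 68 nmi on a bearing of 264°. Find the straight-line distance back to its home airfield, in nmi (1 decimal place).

80.8 nmi

Leg 1 (285°, 11 nmi): east 11 sin 285° = -10.63, north 11 cos 285° = 2.85
Leg 2 (329°, 5 nmi): east 5 sin 329° = -2.58, north 5 cos 329° = 4.29
Leg 3 (264°, 68 nmi): east 68 sin 264° = -67.63, north 68 cos 264° = -7.11
Net: -80.83 east, 0.02 north. Distance = √((-80.83)² + (0.02)²) = 80.828 nmi.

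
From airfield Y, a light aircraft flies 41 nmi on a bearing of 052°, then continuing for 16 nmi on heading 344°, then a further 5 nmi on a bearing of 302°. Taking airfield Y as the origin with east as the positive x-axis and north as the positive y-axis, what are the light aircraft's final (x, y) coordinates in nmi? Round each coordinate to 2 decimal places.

Leg 1 (052°, 41 nmi): east 41 sin 52° = 32.31, north 41 cos 52° = 25.24
Leg 2 (344°, 16 nmi): east 16 sin 344° = -4.41, north 16 cos 344° = 15.38
Leg 3 (302°, 5 nmi): east 5 sin 302° = -4.24, north 5 cos 302° = 2.65
Summing: 23.66 nmi east, 43.27 nmi north → (23.66, 43.27).

(23.66, 43.27)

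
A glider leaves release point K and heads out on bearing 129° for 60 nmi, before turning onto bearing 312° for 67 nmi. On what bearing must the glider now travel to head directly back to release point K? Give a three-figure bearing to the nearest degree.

Leg 1 (129°, 60 nmi): east 60 sin 129° = 46.63, north 60 cos 129° = -37.76
Leg 2 (312°, 67 nmi): east 67 sin 312° = -49.79, north 67 cos 312° = 44.83
Net displacement: -3.16 east, 7.07 north. Direction back to start is (3.16, -7.07): bearing = atan2(3.16, -7.07) mod 360° = 155.91° ≈ 156°.

156°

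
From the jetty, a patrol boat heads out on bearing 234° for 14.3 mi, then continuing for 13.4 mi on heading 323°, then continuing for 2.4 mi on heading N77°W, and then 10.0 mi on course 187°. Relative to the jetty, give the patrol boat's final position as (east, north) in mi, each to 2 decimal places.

Leg 1 (234°, 14.3 mi): east 14.3 sin 234° = -11.57, north 14.3 cos 234° = -8.41
Leg 2 (323°, 13.4 mi): east 13.4 sin 323° = -8.06, north 13.4 cos 323° = 10.70
Leg 3 (N77°W, 2.4 mi): east 2.4 sin 283° = -2.34, north 2.4 cos 283° = 0.54
Leg 4 (187°, 10.0 mi): east 10.0 sin 187° = -1.22, north 10.0 cos 187° = -9.93
Summing: -23.19 mi east, -7.09 mi north → (-23.19, -7.09).

(-23.19, -7.09)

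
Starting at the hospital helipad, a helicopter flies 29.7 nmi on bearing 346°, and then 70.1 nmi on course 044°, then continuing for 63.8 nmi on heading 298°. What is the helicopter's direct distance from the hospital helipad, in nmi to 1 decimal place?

Leg 1 (346°, 29.7 nmi): east 29.7 sin 346° = -7.19, north 29.7 cos 346° = 28.82
Leg 2 (044°, 70.1 nmi): east 70.1 sin 44° = 48.70, north 70.1 cos 44° = 50.43
Leg 3 (298°, 63.8 nmi): east 63.8 sin 298° = -56.33, north 63.8 cos 298° = 29.95
Net: -14.82 east, 109.20 north. Distance = √((-14.82)² + (109.20)²) = 110.197 nmi.

110.2 nmi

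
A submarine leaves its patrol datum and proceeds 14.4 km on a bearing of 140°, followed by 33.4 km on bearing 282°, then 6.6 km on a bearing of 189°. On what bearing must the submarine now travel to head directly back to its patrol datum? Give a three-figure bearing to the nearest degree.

Leg 1 (140°, 14.4 km): east 14.4 sin 140° = 9.26, north 14.4 cos 140° = -11.03
Leg 2 (282°, 33.4 km): east 33.4 sin 282° = -32.67, north 33.4 cos 282° = 6.94
Leg 3 (189°, 6.6 km): east 6.6 sin 189° = -1.03, north 6.6 cos 189° = -6.52
Net displacement: -24.45 east, -10.61 north. Direction back to start is (24.45, 10.61): bearing = atan2(24.45, 10.61) mod 360° = 66.55° ≈ 067°.

067°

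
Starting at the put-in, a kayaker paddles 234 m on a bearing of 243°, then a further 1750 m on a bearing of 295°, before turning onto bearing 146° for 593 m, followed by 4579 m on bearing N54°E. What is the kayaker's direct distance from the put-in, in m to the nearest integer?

3613 m

Leg 1 (243°, 234 m): east 234 sin 243° = -208.50, north 234 cos 243° = -106.23
Leg 2 (295°, 1750 m): east 1750 sin 295° = -1586.04, north 1750 cos 295° = 739.58
Leg 3 (146°, 593 m): east 593 sin 146° = 331.60, north 593 cos 146° = -491.62
Leg 4 (N54°E, 4579 m): east 4579 sin 54° = 3704.49, north 4579 cos 54° = 2691.47
Net: 2241.56 east, 2833.20 north. Distance = √((2241.56)² + (2833.20)²) = 3612.697 m.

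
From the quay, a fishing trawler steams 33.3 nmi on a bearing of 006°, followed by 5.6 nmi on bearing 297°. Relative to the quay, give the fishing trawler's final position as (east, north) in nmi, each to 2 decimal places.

(-1.51, 35.66)

Leg 1 (006°, 33.3 nmi): east 33.3 sin 6° = 3.48, north 33.3 cos 6° = 33.12
Leg 2 (297°, 5.6 nmi): east 5.6 sin 297° = -4.99, north 5.6 cos 297° = 2.54
Summing: -1.51 nmi east, 35.66 nmi north → (-1.51, 35.66).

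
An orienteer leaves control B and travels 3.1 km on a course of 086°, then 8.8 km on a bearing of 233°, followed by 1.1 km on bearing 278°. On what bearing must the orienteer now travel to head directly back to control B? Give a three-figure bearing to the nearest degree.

Leg 1 (086°, 3.1 km): east 3.1 sin 86° = 3.09, north 3.1 cos 86° = 0.22
Leg 2 (233°, 8.8 km): east 8.8 sin 233° = -7.03, north 8.8 cos 233° = -5.30
Leg 3 (278°, 1.1 km): east 1.1 sin 278° = -1.09, north 1.1 cos 278° = 0.15
Net displacement: -5.02 east, -4.93 north. Direction back to start is (5.02, 4.93): bearing = atan2(5.02, 4.93) mod 360° = 45.57° ≈ 046°.

046°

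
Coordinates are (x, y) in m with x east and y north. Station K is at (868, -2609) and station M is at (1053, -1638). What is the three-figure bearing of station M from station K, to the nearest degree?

Δeast = 1053 − 868 = 185.00; Δnorth = -1638 − -2609 = 971.00.
Bearing = atan2(Δeast, Δnorth) mod 360° = 10.79° ≈ 011°.

011°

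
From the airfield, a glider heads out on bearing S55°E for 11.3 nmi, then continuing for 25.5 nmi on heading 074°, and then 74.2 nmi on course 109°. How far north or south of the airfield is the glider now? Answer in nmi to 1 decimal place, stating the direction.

23.6 nmi south

Leg 1 (S55°E, 11.3 nmi): east 11.3 sin 125° = 9.26, north 11.3 cos 125° = -6.48
Leg 2 (074°, 25.5 nmi): east 25.5 sin 74° = 24.51, north 25.5 cos 74° = 7.03
Leg 3 (109°, 74.2 nmi): east 74.2 sin 109° = 70.16, north 74.2 cos 109° = -24.16
Net north component: -23.61 nmi.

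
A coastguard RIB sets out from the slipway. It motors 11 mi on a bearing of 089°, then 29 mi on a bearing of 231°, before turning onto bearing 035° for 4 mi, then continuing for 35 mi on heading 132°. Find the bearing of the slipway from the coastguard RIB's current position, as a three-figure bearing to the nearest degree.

Leg 1 (089°, 11 mi): east 11 sin 89° = 11.00, north 11 cos 89° = 0.19
Leg 2 (231°, 29 mi): east 29 sin 231° = -22.54, north 29 cos 231° = -18.25
Leg 3 (035°, 4 mi): east 4 sin 35° = 2.29, north 4 cos 35° = 3.28
Leg 4 (132°, 35 mi): east 35 sin 132° = 26.01, north 35 cos 132° = -23.42
Net displacement: 16.77 east, -38.20 north. Direction back to start is (-16.77, 38.20): bearing = atan2(-16.77, 38.20) mod 360° = 336.30° ≈ 336°.

336°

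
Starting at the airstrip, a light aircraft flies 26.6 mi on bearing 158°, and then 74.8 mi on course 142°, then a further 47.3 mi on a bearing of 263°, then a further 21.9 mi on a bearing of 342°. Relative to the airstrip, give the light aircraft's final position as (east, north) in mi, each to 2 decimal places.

Leg 1 (158°, 26.6 mi): east 26.6 sin 158° = 9.96, north 26.6 cos 158° = -24.66
Leg 2 (142°, 74.8 mi): east 74.8 sin 142° = 46.05, north 74.8 cos 142° = -58.94
Leg 3 (263°, 47.3 mi): east 47.3 sin 263° = -46.95, north 47.3 cos 263° = -5.76
Leg 4 (342°, 21.9 mi): east 21.9 sin 342° = -6.77, north 21.9 cos 342° = 20.83
Summing: 2.30 mi east, -68.54 mi north → (2.30, -68.54).

(2.30, -68.54)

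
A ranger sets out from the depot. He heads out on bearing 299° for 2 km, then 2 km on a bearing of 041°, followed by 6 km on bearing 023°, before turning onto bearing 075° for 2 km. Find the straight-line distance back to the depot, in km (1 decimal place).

Leg 1 (299°, 2 km): east 2 sin 299° = -1.75, north 2 cos 299° = 0.97
Leg 2 (041°, 2 km): east 2 sin 41° = 1.31, north 2 cos 41° = 1.51
Leg 3 (023°, 6 km): east 6 sin 23° = 2.34, north 6 cos 23° = 5.52
Leg 4 (075°, 2 km): east 2 sin 75° = 1.93, north 2 cos 75° = 0.52
Net: 3.84 east, 8.52 north. Distance = √((3.84)² + (8.52)²) = 9.345 km.

9.3 km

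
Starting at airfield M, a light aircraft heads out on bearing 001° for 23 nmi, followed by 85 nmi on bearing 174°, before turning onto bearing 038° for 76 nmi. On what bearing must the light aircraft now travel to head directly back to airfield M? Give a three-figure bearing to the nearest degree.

272°

Leg 1 (001°, 23 nmi): east 23 sin 1° = 0.40, north 23 cos 1° = 23.00
Leg 2 (174°, 85 nmi): east 85 sin 174° = 8.88, north 85 cos 174° = -84.53
Leg 3 (038°, 76 nmi): east 76 sin 38° = 46.79, north 76 cos 38° = 59.89
Net displacement: 56.08 east, -1.65 north. Direction back to start is (-56.08, 1.65): bearing = atan2(-56.08, 1.65) mod 360° = 271.68° ≈ 272°.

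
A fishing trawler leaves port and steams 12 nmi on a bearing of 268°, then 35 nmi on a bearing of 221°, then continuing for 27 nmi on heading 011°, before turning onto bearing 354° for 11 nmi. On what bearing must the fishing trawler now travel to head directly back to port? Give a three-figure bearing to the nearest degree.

Leg 1 (268°, 12 nmi): east 12 sin 268° = -11.99, north 12 cos 268° = -0.42
Leg 2 (221°, 35 nmi): east 35 sin 221° = -22.96, north 35 cos 221° = -26.41
Leg 3 (011°, 27 nmi): east 27 sin 11° = 5.15, north 27 cos 11° = 26.50
Leg 4 (354°, 11 nmi): east 11 sin 354° = -1.15, north 11 cos 354° = 10.94
Net displacement: -30.95 east, 10.61 north. Direction back to start is (30.95, -10.61): bearing = atan2(30.95, -10.61) mod 360° = 108.92° ≈ 109°.

109°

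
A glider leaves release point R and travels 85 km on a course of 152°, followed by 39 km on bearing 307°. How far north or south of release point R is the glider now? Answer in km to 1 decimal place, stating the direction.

51.6 km south

Leg 1 (152°, 85 km): east 85 sin 152° = 39.91, north 85 cos 152° = -75.05
Leg 2 (307°, 39 km): east 39 sin 307° = -31.15, north 39 cos 307° = 23.47
Net north component: -51.58 km.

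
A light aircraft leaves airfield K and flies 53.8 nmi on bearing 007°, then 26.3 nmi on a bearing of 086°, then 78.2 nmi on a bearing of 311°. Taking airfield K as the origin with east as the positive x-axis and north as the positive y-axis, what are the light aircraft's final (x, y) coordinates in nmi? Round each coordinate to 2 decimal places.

Leg 1 (007°, 53.8 nmi): east 53.8 sin 7° = 6.56, north 53.8 cos 7° = 53.40
Leg 2 (086°, 26.3 nmi): east 26.3 sin 86° = 26.24, north 26.3 cos 86° = 1.83
Leg 3 (311°, 78.2 nmi): east 78.2 sin 311° = -59.02, north 78.2 cos 311° = 51.30
Summing: -26.23 nmi east, 106.54 nmi north → (-26.23, 106.54).

(-26.23, 106.54)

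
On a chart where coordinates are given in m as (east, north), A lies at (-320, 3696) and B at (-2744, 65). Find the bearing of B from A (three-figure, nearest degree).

214°

Δeast = -2744 − -320 = -2424.00; Δnorth = 65 − 3696 = -3631.00.
Bearing = atan2(Δeast, Δnorth) mod 360° = 213.73° ≈ 214°.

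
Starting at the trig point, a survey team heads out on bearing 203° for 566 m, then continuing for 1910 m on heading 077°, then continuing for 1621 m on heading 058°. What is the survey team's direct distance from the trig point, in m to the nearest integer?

Leg 1 (203°, 566 m): east 566 sin 203° = -221.15, north 566 cos 203° = -521.01
Leg 2 (077°, 1910 m): east 1910 sin 77° = 1861.05, north 1910 cos 77° = 429.66
Leg 3 (058°, 1621 m): east 1621 sin 58° = 1374.69, north 1621 cos 58° = 859.00
Net: 3014.58 east, 767.65 north. Distance = √((3014.58)² + (767.65)²) = 3110.783 m.

3111 m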